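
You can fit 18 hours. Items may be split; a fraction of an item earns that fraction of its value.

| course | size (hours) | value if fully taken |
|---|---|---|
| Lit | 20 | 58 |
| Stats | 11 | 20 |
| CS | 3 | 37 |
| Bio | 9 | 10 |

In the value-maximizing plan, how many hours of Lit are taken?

Best value per unit of size first: CS 37/3≈12.3, Lit 58/20≈2.9, Stats 20/11≈1.82, Bio 10/9≈1.11.
Take all of CS (3 hours, value 37) ; 15 hours left.
15 hours left: a 15/20 share of Lit gives 58×15/20 = 43.5.

15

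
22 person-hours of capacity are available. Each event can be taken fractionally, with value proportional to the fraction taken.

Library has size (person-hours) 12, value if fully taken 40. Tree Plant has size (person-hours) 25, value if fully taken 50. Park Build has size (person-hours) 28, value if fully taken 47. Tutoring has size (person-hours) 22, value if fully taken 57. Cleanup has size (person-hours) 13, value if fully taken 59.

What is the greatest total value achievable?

89

Rank by value-to-size ratio: Cleanup 59/13≈4.54, Library 40/12≈3.33, Tutoring 57/22≈2.59, Tree Plant 50/25≈2, Park Build 47/28≈1.68.
All 13 person-hours of Cleanup fit (value 59) ; 9 remain.
Fill the last 9 person-hours with part of Library: 9/12 of it earns 30.
Total value = 89.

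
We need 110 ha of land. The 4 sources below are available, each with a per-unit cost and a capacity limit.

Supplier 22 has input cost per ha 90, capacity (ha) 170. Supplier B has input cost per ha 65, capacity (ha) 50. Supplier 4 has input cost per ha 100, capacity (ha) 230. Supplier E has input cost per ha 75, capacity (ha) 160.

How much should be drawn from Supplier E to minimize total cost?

60

Use sources in increasing cost order.
Supplier B at 65: take all 50 ha — 60 still needed.
Supplier E at 75: take 60 of its 160 — requirement met.
Supplier 22, Supplier 4: unused.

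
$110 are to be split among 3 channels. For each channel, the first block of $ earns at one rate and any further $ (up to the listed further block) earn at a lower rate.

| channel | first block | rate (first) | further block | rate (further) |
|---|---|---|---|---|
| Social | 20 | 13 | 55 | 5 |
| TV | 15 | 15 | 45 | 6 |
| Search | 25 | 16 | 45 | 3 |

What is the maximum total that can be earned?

Rank every tier by rate: Search/tier1 16 > TV/tier1 15 > Social/tier1 13 > TV/tier2 6 > Social/tier2 5 > Search/tier2 3.
Search/tier1 (16): +25 — 85 left.
TV tier1 at 15: fill all 15 — 70 left.
Social tier1 at 13: fill all 20 — 50 left.
Fill TV tier2 block (45 at 6) — 5 left.
Social tier2 at 5: only 5 left, fill 5.
Total = 16×25 + 15×15 + 13×20 + 6×45 + 5×5 = 1180.

1180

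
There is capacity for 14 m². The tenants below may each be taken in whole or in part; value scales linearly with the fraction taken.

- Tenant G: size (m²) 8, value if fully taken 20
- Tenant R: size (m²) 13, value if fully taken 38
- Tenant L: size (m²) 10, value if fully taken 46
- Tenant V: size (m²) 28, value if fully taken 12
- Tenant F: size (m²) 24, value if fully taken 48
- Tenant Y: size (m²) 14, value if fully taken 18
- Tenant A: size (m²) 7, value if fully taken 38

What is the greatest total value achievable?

Best value per unit of size first: Tenant A 38/7≈5.43, Tenant L 46/10≈4.6, Tenant R 38/13≈2.92, Tenant G 20/8≈2.5, Tenant F 48/24≈2, Tenant Y 18/14≈1.29, Tenant V 12/28≈0.429.
Tenant A: take in full, 7 m² for value 38 → 7 left.
Only 7 m² remain; take 7/10 of Tenant L for value 46×7/10 = 32.2.
Total value = 70.2.

70.2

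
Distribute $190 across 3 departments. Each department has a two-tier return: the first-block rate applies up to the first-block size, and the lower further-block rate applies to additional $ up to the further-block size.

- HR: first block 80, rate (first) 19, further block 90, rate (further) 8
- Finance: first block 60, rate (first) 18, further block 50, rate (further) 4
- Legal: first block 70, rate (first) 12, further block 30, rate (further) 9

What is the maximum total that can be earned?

Order all 6 blocks by rate: HR/T1 19 > Finance/T1 18 > Legal/T1 12 > Legal/T2 9 > HR/T2 8 > Finance/T2 4.
HR T1 at 19: fill all 80 ; 110 left.
Finance T1 at 18: fill all 60 ; 50 left.
50 remain; put them into Legal T1 at 12.
Total = 19×80 + 18×60 + 12×50 = 3200.

3200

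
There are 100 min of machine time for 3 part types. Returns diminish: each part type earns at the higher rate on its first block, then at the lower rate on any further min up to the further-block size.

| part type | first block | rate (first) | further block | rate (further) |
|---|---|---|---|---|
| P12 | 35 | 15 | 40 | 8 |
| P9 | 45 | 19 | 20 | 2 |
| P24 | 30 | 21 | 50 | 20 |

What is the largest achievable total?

2010

Order all 6 blocks by rate: P24/first 21 > P24/second 20 > P9/first 19 > P12/first 15 > P12/second 8 > P9/second 2.
P24/first (21): +30 ; 70 left.
P24 second at 20: fill all 50 ; 20 left.
P9 first at 19: only 20 left, fill 20.
Total = 21×30 + 20×50 + 19×20 = 2010.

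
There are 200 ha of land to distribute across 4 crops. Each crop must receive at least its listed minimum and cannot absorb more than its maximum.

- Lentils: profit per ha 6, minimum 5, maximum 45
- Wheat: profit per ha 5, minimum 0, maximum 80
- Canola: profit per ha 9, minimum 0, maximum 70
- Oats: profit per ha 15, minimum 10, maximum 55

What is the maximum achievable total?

1875

Meeting every minimum uses 5+0+0+10 = 15 ha, leaving 185.
Order the crops by profit per ha: Oats 15 > Canola 9 > Lentils 6 > Wheat 5.
Oats: +45 to 55 (cap) — 140 left.
Give Canola 70 more to hit its cap of 70 — 70 left.
Give Lentils 40 more to hit its cap of 45 — 30 left.
Wheat has room for 80 more but only 30 remain, so it gets 30.
Total = 6×45 + 5×30 + 9×70 + 15×55 = 1875.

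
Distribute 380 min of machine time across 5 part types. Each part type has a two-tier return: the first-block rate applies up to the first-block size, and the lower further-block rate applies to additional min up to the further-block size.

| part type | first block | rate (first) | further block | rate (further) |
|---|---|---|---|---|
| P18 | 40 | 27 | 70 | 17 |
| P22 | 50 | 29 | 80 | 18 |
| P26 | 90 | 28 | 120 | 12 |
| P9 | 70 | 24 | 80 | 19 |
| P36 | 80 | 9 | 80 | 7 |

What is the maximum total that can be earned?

9150

Rank every tier by rate: P22/first 29 > P26/first 28 > P18/first 27 > P9/first 24 > P9/second 19 > P22/second 18 > P18/second 17 > P26/second 12 > P36/first 9 > P36/second 7.
P22/first (29): +50 — 330 left.
P26 first at 28: fill all 90 — 240 left.
P18 first at 27: fill all 40 — 200 left.
P9/first (24): +70 — 130 left.
P9/second (19): +80 — 50 left.
50 remain; put them into P22 second at 18.
Total = 29×50 + 28×90 + 27×40 + 24×70 + 19×80 + 18×50 = 9150.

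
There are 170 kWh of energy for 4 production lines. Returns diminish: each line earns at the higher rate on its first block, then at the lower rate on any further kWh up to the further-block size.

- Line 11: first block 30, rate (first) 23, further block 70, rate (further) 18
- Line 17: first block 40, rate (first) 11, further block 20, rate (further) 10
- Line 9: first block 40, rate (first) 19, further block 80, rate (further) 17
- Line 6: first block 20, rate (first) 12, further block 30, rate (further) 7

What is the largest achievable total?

Rank every tier by rate: Line 11/T1 23 > Line 9/T1 19 > Line 11/T2 18 > Line 9/T2 17 > Line 6/T1 12 > Line 17/T1 11 > Line 17/T2 10 > Line 6/T2 7.
Line 11 T1 at 23: fill all 30 ; 140 left.
Line 9/T1 (19): +40 ; 100 left.
Fill Line 11 T2 block (70 at 18) ; 30 left.
Line 9 T2 at 17: only 30 left, fill 30.
Total = 23×30 + 19×40 + 18×70 + 17×30 = 3220.

3220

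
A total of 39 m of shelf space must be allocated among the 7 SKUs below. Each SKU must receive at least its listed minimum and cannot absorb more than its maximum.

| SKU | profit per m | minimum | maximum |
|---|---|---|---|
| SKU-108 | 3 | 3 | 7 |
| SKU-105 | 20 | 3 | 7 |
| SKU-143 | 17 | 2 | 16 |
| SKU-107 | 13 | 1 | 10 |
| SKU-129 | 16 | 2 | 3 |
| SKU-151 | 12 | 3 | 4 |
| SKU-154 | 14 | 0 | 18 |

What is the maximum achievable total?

602

Meeting every minimum uses 3+3+2+1+2+3+0 = 14 m, leaving 25.
Order the SKUs by profit per m: SKU-105 20 > SKU-143 17 > SKU-129 16 > SKU-154 14 > SKU-107 13 > SKU-151 12 > SKU-108 3.
Give SKU-105 4 more to hit its cap of 7 → 21 left.
SKU-143 takes 14 more to reach its cap of 16 → 7 left.
Give SKU-129 1 more to hit its cap of 3 → 6 left.
Only 6 left; SKU-154 takes them to reach 6.
Total = 3×3 + 20×7 + 17×16 + 13×1 + 16×3 + 12×3 + 14×6 = 602.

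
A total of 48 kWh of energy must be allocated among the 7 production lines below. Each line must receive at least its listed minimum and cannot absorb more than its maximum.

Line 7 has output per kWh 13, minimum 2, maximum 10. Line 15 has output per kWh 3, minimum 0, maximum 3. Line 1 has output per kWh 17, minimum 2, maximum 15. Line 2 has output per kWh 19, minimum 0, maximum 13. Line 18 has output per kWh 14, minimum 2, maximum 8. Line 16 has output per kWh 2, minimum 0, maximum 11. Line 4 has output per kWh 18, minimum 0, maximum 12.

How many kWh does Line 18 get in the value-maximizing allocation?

6

Meeting every minimum uses 2+0+2+0+2+0+0 = 6 kWh, leaving 42.
Rank by output per kWh: Line 2 19 > Line 4 18 > Line 1 17 > Line 18 14 > Line 7 13 > Line 15 3 > Line 16 2.
Give Line 2 13 more to hit its cap of 13 — 29 left.
Line 4: +12 to 12 (cap) — 17 left.
Line 1: +13 to 15 (cap) — 4 left.
Only 4 left; Line 18 takes them to reach 6.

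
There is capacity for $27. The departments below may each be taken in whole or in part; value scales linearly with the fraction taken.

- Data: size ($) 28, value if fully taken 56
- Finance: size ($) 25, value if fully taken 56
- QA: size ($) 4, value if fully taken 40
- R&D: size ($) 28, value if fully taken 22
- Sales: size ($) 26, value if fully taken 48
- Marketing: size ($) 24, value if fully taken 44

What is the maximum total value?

Rank by value-to-size ratio: QA 40/4≈10, Finance 56/25≈2.24, Data 56/28≈2, Sales 48/26≈1.85, Marketing 44/24≈1.83, R&D 22/28≈0.786.
QA: take in full, 4 $ for value 40 ; 23 left.
Fill the last 23 $ with part of Finance: 23/25 of it earns 51.52.
Total value = 91.52.

91.52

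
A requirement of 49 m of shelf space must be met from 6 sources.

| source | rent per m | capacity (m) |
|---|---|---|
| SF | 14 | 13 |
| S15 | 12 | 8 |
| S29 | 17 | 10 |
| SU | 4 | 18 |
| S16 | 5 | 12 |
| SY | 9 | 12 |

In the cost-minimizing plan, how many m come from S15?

7

Cheapest first:
SU (4): use full 18 — 31 m to go.
Take 12 from S16 at 5 — need 19 more.
SY at 9: take all 12 m — 7 still needed.
Take 7 from S15 at 12 to finish.
SF, S29: unused.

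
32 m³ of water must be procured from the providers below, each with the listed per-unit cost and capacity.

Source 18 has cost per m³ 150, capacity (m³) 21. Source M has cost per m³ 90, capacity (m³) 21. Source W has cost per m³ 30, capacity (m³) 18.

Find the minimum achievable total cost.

Fill from the cheapest provider first.
Source W (30): use full 18 ; 14 m³ to go.
Take 14 from Source M at 90 to finish.
Source 18: unused.
Cost = 18×30 + 14×90 = 1800.

1800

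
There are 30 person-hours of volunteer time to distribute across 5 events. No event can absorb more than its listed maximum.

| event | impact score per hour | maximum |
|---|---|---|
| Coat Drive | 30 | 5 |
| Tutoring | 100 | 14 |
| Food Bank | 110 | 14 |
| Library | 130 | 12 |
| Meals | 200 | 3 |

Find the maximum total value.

3800

Order the events by impact score per hour: Meals 200 > Library 130 > Food Bank 110 > Tutoring 100 > Coat Drive 30.
Meals: +3 to 3 (cap) → 27 left.
Library takes 12 to reach its cap of 12 → 15 left.
Give Food Bank 14 to hit its cap of 14 → 1 left.
Tutoring has room for 14 but only 1 remain, so it gets 1.
Total = 100×1 + 110×14 + 130×12 + 200×3 = 3800.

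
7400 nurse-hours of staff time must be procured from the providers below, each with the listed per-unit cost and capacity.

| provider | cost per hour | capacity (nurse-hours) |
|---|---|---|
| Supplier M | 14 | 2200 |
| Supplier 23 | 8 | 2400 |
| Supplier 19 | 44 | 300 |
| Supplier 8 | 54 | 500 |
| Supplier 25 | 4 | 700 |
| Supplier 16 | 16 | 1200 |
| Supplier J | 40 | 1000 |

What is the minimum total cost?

108000

Use providers in increasing cost order.
Supplier 25 at 4: take all 700 nurse-hours → 6700 still needed.
Take 2400 from Supplier 23 at 8 → need 4300 more.
Supplier M (14): use full 2200 → 2100 nurse-hours to go.
Supplier 16 at 16: take all 1200 nurse-hours → 900 still needed.
Supplier J (40): take the remaining 900 → done.
Supplier 19, Supplier 8: unused.
Cost = 700×4 + 2400×8 + 2200×14 + 1200×16 + 900×40 = 108000.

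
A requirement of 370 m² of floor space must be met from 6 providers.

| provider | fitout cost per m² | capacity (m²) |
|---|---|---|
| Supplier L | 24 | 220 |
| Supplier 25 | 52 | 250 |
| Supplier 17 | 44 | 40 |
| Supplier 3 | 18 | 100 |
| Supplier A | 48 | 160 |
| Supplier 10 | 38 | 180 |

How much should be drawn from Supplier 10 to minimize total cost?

Use providers in increasing cost order.
Supplier 3 at 18: take all 100 m² — 270 still needed.
Take 220 from Supplier L at 24 — need 50 more.
Take 50 from Supplier 10 at 38 to finish.
Supplier 17, Supplier A, Supplier 25: unused.

50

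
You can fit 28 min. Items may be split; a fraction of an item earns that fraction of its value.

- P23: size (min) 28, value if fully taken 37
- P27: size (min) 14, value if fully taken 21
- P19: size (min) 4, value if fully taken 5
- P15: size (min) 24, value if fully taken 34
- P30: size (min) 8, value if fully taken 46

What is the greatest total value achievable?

Best value per unit of size first: P30 46/8≈5.75, P27 21/14≈1.5, P15 34/24≈1.42, P23 37/28≈1.32, P19 5/4≈1.25.
Take all of P30 (8 min, value 46) → 20 min left.
Take all of P27 (14 min, value 21) → 6 min left.
Only 6 min remain; take 6/24 of P15 for value 34×6/24 = 8.5.
Total value = 75.5.

75.5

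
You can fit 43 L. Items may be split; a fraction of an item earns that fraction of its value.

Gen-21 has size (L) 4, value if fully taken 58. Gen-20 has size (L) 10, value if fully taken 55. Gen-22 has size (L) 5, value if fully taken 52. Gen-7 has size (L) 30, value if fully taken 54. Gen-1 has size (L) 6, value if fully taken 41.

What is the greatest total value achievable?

238.4

Rank by value-to-size ratio: Gen-21 58/4≈14.5, Gen-22 52/5≈10.4, Gen-1 41/6≈6.83, Gen-20 55/10≈5.5, Gen-7 54/30≈1.8.
All 4 L of Gen-21 fit (value 58) — 39 remain.
Gen-22: take in full, 5 L for value 52 — 34 left.
Take all of Gen-1 (6 L, value 41) — 28 L left.
Take all of Gen-20 (10 L, value 55) — 18 L left.
18 L left: a 18/30 share of Gen-7 gives 54×18/30 = 32.4.
Total value = 238.4.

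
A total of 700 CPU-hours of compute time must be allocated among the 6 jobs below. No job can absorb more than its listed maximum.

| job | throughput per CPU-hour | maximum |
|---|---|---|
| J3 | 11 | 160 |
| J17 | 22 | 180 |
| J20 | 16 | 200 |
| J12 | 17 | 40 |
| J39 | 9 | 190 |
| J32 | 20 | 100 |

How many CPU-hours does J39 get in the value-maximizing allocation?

20

Rank by throughput per CPU-hour: J17 22 > J32 20 > J12 17 > J20 16 > J3 11 > J39 9.
J17: +180 to 180 (cap) ; 520 left.
J32: +100 to 100 (cap) ; 420 left.
Give J12 40 to hit its cap of 40 ; 380 left.
J20 takes 200 to reach its cap of 200 ; 180 left.
J3: +160 to 160 (cap) ; 20 left.
Only 20 left; J39 takes them to reach 20.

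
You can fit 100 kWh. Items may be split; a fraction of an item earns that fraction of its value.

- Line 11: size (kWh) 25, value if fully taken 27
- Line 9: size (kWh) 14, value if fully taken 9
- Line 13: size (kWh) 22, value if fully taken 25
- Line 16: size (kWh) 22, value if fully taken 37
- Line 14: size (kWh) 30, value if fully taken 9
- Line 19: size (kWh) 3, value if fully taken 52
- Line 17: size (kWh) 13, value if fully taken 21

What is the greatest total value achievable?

Rank by value-to-size ratio: Line 19 52/3≈17.3, Line 16 37/22≈1.68, Line 17 21/13≈1.62, Line 13 25/22≈1.14, Line 11 27/25≈1.08, Line 9 9/14≈0.643, Line 14 9/30≈0.3.
Take all of Line 19 (3 kWh, value 52) — 97 kWh left.
Line 16: take in full, 22 kWh for value 37 — 75 left.
Line 17: take in full, 13 kWh for value 21 — 62 left.
Line 13: take in full, 22 kWh for value 25 — 40 left.
Take all of Line 11 (25 kWh, value 27) — 15 kWh left.
Line 9: take in full, 14 kWh for value 9 — 1 left.
1 kWh left: a 1/30 share of Line 14 gives 9×1/30 = 0.3.
Total value = 171.3.

171.3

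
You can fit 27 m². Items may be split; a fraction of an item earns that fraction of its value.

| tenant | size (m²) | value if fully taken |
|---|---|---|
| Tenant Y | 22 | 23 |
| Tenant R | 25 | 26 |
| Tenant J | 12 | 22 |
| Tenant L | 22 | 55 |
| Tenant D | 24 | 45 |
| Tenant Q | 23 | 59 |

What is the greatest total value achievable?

Best value per unit of size first: Tenant Q 59/23≈2.57, Tenant L 55/22≈2.5, Tenant D 45/24≈1.88, Tenant J 22/12≈1.83, Tenant Y 23/22≈1.05, Tenant R 26/25≈1.04.
All 23 m² of Tenant Q fit (value 59) → 4 remain.
Only 4 m² remain; take 4/22 of Tenant L for value 55×4/22 = 10.
Total value = 69.

69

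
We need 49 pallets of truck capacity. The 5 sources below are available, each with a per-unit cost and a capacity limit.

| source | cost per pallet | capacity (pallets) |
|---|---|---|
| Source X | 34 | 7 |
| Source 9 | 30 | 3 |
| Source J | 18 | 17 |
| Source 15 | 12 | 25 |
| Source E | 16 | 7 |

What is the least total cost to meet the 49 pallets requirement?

Cheapest first:
Source 15 (12): use full 25 ; 24 pallets to go.
Source E at 16: take all 7 pallets ; 17 still needed.
Source J at 18: take all 17 pallets ; 0 still needed.
Source 9, Source X: unused.
Cost = 25×12 + 7×16 + 17×18 = 718.

718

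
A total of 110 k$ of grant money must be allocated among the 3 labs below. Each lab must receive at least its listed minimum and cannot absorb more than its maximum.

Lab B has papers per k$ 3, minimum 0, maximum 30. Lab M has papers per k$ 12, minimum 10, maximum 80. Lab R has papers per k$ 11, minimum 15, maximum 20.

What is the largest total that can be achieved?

Meeting every minimum uses 0+10+15 = 25 k$, leaving 85.
Highest papers per k$ first: Lab M 12 > Lab R 11 > Lab B 3.
Give Lab M 70 more to hit its cap of 80 → 15 left.
Give Lab R 5 more to hit its cap of 20 → 10 left.
Lab B has room for 30 more but only 10 remain, so it gets 10.
Total = 3×10 + 12×80 + 11×20 = 1210.

1210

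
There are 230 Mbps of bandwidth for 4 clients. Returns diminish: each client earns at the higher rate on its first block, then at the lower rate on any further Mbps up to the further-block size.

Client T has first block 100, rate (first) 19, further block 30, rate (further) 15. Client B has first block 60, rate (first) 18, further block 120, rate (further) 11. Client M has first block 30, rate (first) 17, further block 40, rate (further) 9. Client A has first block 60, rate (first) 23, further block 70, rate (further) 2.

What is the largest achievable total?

4530

Order all 8 blocks by rate: Client A/first 23 > Client T/first 19 > Client B/first 18 > Client M/first 17 > Client T/second 15 > Client B/second 11 > Client M/second 9 > Client A/second 2.
Client A first at 23: fill all 60 → 170 left.
Client T/first (19): +100 → 70 left.
Fill Client B first block (60 at 18) → 10 left.
10 remain; put them into Client M first at 17.
Total = 23×60 + 19×100 + 18×60 + 17×10 = 4530.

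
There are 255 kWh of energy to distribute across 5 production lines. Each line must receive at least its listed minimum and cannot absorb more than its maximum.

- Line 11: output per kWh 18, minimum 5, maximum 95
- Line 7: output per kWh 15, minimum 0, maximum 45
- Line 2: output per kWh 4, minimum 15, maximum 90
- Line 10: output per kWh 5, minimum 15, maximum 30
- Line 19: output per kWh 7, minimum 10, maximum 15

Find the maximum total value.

Meeting every minimum uses 5+0+15+15+10 = 45 kWh, leaving 210.
Highest output per kWh first: Line 11 18 > Line 7 15 > Line 19 7 > Line 10 5 > Line 2 4.
Line 11 takes 90 more to reach its cap of 95 ; 120 left.
Line 7: +45 to 45 (cap) ; 75 left.
Line 19: +5 to 15 (cap) ; 70 left.
Line 10 takes 15 more to reach its cap of 30 ; 55 left.
Line 2 has room for 75 more but only 55 remain, so it gets 70.
Total = 18×95 + 15×45 + 4×70 + 5×30 + 7×15 = 2920.

2920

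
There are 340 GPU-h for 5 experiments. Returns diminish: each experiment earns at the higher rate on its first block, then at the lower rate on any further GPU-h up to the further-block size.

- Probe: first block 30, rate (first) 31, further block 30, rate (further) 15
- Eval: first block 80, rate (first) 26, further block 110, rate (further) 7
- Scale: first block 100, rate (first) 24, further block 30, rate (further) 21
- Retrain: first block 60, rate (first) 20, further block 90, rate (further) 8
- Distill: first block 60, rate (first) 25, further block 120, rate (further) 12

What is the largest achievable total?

Treat each block as its own option and order by rate: Probe/tier1 31 > Eval/tier1 26 > Distill/tier1 25 > Scale/tier1 24 > Scale/tier2 21 > Retrain/tier1 20 > Probe/tier2 15 > Distill/tier2 12 > Retrain/tier2 8 > Eval/tier2 7.
Probe/tier1 (31): +30 ; 310 left.
Eval tier1 at 26: fill all 80 ; 230 left.
Distill/tier1 (25): +60 ; 170 left.
Fill Scale tier1 block (100 at 24) ; 70 left.
Scale tier2 at 21: fill all 30 ; 40 left.
40 remain; put them into Retrain tier1 at 20.
Total = 31×30 + 26×80 + 25×60 + 24×100 + 21×30 + 20×40 = 8340.

8340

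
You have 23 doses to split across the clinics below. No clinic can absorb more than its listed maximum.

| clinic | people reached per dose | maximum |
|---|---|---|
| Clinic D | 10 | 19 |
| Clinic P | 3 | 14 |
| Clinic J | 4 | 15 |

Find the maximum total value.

206

Highest people reached per dose first: Clinic D 10 > Clinic J 4 > Clinic P 3.
Clinic D takes 19 to reach its cap of 19 → 4 left.
Only 4 left; Clinic J takes them to reach 4.
Total = 10×19 + 4×4 = 206.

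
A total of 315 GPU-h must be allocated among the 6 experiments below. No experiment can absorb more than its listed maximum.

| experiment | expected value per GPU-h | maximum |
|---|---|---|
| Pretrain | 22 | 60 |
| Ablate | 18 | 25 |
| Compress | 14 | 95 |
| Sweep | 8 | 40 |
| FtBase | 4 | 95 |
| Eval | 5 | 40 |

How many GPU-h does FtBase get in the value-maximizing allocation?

55

Rank by expected value per GPU-h: Pretrain 22 > Ablate 18 > Compress 14 > Sweep 8 > Eval 5 > FtBase 4.
Pretrain: +60 to 60 (cap) ; 255 left.
Give Ablate 25 to hit its cap of 25 ; 230 left.
Give Compress 95 to hit its cap of 95 ; 135 left.
Sweep: +40 to 40 (cap) ; 95 left.
Eval takes 40 to reach its cap of 40 ; 55 left.
Only 55 left; FtBase takes them to reach 55.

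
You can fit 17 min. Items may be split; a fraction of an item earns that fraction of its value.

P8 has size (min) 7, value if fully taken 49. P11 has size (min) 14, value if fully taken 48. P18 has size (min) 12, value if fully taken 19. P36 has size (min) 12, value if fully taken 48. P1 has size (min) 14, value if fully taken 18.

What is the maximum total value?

Best value per unit of size first: P8 49/7≈7, P36 48/12≈4, P11 48/14≈3.43, P18 19/12≈1.58, P1 18/14≈1.29.
P8: take in full, 7 min for value 49 → 10 left.
Fill the last 10 min with part of P36: 10/12 of it earns 40.
Total value = 89.

89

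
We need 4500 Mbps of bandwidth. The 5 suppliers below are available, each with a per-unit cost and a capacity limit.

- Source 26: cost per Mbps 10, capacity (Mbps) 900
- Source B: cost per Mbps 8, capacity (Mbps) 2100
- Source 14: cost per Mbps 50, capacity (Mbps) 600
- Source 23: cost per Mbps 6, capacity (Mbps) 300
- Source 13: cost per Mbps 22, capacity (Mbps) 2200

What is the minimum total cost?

54000

Fill from the cheapest supplier first.
Source 23 (6): use full 300 → 4200 Mbps to go.
Source B (8): use full 2100 → 2100 Mbps to go.
Take 900 from Source 26 at 10 → need 1200 more.
Take 1200 from Source 13 at 22 to finish.
Source 14: unused.
Cost = 300×6 + 2100×8 + 900×10 + 1200×22 = 54000.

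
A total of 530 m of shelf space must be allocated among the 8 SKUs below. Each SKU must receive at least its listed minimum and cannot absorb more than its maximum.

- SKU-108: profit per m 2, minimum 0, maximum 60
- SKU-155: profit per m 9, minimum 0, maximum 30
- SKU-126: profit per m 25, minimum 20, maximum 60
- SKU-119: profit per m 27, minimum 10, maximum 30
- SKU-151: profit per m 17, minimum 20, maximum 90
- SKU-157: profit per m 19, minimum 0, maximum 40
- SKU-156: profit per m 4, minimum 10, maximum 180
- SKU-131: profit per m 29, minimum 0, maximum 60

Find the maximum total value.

Meeting every minimum uses 0+0+20+10+20+0+10+0 = 60 m, leaving 470.
Order the SKUs by profit per m: SKU-131 29 > SKU-119 27 > SKU-126 25 > SKU-157 19 > SKU-151 17 > SKU-155 9 > SKU-156 4 > SKU-108 2.
SKU-131 takes 60 more to reach its cap of 60 → 410 left.
SKU-119 takes 20 more to reach its cap of 30 → 390 left.
Give SKU-126 40 more to hit its cap of 60 → 350 left.
SKU-157 takes 40 more to reach its cap of 40 → 310 left.
Give SKU-151 70 more to hit its cap of 90 → 240 left.
SKU-155: +30 to 30 (cap) → 210 left.
Give SKU-156 170 more to hit its cap of 180 → 40 left.
SKU-108 has room for 60 more but only 40 remain, so it gets 40.
Total = 2×40 + 9×30 + 25×60 + 27×30 + 17×90 + 19×40 + 4×180 + 29×60 = 7410.

7410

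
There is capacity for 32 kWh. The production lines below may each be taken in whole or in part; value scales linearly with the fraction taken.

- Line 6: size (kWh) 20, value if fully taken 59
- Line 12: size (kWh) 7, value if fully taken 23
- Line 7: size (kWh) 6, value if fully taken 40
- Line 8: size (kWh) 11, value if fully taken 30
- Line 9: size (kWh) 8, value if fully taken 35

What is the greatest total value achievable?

Sort by value density: Line 7 40/6≈6.67, Line 9 35/8≈4.38, Line 12 23/7≈3.29, Line 6 59/20≈2.95, Line 8 30/11≈2.73.
All 6 kWh of Line 7 fit (value 40) — 26 remain.
All 8 kWh of Line 9 fit (value 35) — 18 remain.
Line 12: take in full, 7 kWh for value 23 — 11 left.
Only 11 kWh remain; take 11/20 of Line 6 for value 59×11/20 = 32.45.
Total value = 130.45.

130.45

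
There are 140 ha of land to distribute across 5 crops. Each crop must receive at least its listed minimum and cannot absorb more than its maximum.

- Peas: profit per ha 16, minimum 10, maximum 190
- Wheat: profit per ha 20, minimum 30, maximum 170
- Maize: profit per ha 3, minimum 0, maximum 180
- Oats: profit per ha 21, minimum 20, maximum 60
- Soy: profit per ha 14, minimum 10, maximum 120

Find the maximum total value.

2760

Meeting every minimum uses 10+30+0+20+10 = 70 ha, leaving 70.
Highest profit per ha first: Oats 21 > Wheat 20 > Peas 16 > Soy 14 > Maize 3.
Give Oats 40 more to hit its cap of 60 — 30 left.
Wheat: +30 (room for 140) → 60. Pool exhausted.
Total = 16×10 + 20×60 + 21×60 + 14×10 = 2760.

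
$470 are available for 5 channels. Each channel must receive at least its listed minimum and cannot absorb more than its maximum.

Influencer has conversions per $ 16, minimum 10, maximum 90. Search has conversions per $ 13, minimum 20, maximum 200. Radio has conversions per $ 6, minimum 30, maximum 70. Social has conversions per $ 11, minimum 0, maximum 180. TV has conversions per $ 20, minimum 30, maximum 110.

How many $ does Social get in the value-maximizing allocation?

40

Meeting every minimum uses 10+20+30+0+30 = 90 $, leaving 380.
Rank by conversions per $: TV 20 > Influencer 16 > Search 13 > Social 11 > Radio 6.
TV: +80 to 110 (cap) — 300 left.
Influencer: +80 to 90 (cap) — 220 left.
Search: +180 to 200 (cap) — 40 left.
Social: +40 (room for 180) → 40. Pool exhausted.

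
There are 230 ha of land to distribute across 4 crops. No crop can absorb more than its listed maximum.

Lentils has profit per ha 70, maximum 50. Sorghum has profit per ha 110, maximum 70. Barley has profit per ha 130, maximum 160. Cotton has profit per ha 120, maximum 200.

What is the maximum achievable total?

Order the crops by profit per ha: Barley 130 > Cotton 120 > Sorghum 110 > Lentils 70.
Barley: +160 to 160 (cap) ; 70 left.
Only 70 left; Cotton takes them to reach 70.
Total = 130×160 + 120×70 = 29200.

29200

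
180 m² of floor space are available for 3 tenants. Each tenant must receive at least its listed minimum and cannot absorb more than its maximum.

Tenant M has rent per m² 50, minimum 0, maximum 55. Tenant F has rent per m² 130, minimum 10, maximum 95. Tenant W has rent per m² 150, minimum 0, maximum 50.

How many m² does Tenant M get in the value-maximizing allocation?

Meeting every minimum uses 0+10+0 = 10 m², leaving 170.
Highest rent per m² first: Tenant W 150 > Tenant F 130 > Tenant M 50.
Tenant W: +50 to 50 (cap) ; 120 left.
Give Tenant F 85 more to hit its cap of 95 ; 35 left.
Tenant M has room for 55 more but only 35 remain, so it gets 35.

35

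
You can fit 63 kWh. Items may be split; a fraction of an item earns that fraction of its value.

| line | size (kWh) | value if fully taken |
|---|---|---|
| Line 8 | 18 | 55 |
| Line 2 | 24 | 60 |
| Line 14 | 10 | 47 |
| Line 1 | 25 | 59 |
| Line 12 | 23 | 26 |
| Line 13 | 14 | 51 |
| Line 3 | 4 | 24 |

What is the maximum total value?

219.5

Sort by value density: Line 3 24/4≈6, Line 14 47/10≈4.7, Line 13 51/14≈3.64, Line 8 55/18≈3.06, Line 2 60/24≈2.5, Line 1 59/25≈2.36, Line 12 26/23≈1.13.
Take all of Line 3 (4 kWh, value 24) → 59 kWh left.
All 10 kWh of Line 14 fit (value 47) → 49 remain.
Line 13: take in full, 14 kWh for value 51 → 35 left.
All 18 kWh of Line 8 fit (value 55) → 17 remain.
Fill the last 17 kWh with part of Line 2: 17/24 of it earns 42.5.
Total value = 219.5.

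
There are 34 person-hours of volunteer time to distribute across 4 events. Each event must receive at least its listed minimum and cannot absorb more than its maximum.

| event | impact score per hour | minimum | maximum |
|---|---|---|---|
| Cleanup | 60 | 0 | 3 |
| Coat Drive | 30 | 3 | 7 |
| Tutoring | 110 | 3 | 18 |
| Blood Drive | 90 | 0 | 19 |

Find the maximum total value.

Meeting every minimum uses 0+3+3+0 = 6 person-hours, leaving 28.
Order the events by impact score per hour: Tutoring 110 > Blood Drive 90 > Cleanup 60 > Coat Drive 30.
Tutoring takes 15 more to reach its cap of 18 ; 13 left.
Blood Drive has room for 19 more but only 13 remain, so it gets 13.
Total = 30×3 + 110×18 + 90×13 = 3240.

3240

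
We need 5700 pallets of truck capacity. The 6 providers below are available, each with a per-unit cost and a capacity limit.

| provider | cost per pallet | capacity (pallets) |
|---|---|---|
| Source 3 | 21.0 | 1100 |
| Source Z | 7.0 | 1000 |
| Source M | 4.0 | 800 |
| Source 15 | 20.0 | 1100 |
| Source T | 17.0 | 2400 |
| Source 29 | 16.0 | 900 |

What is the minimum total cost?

77400

Cheapest first:
Take 800 from Source M at 4.0 ; need 4900 more.
Take 1000 from Source Z at 7.0 ; need 3900 more.
Source 29 (16.0): use full 900 ; 3000 pallets to go.
Take 2400 from Source T at 17.0 ; need 600 more.
Take 600 from Source 15 at 20.0 to finish.
Source 3: unused.
Cost = 800×4.0 + 1000×7.0 + 900×16.0 + 2400×17.0 + 600×20.0 = 77400.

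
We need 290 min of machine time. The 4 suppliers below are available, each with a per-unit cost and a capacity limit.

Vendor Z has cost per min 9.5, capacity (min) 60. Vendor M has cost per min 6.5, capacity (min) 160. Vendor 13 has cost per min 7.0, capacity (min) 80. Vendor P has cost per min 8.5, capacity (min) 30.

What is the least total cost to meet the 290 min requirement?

Use suppliers in increasing cost order.
Take 160 from Vendor M at 6.5 ; need 130 more.
Take 80 from Vendor 13 at 7.0 ; need 50 more.
Take 30 from Vendor P at 8.5 ; need 20 more.
Vendor Z at 9.5: take 20 of its 60 ; requirement met.
Cost = 160×6.5 + 80×7.0 + 30×8.5 + 20×9.5 = 2045.

2045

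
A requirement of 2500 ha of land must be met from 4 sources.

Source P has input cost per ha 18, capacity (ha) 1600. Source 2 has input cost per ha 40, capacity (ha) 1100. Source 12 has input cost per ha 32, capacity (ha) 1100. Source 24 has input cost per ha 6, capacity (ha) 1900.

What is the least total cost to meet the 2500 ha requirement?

Use sources in increasing cost order.
Source 24 (6): use full 1900 ; 600 ha to go.
Take 600 from Source P at 18 to finish.
Source 12, Source 2: unused.
Cost = 1900×6 + 600×18 = 22200.

22200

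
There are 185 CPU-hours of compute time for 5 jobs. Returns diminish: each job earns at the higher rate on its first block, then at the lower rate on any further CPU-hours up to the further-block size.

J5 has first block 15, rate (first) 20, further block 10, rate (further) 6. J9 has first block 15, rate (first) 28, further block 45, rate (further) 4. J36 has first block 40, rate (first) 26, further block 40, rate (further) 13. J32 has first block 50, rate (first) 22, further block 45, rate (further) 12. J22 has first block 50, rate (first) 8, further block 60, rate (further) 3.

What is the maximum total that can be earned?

Rank every tier by rate: J9/first 28 > J36/first 26 > J32/first 22 > J5/first 20 > J36/second 13 > J32/second 12 > J22/first 8 > J5/second 6 > J9/second 4 > J22/second 3.
Fill J9 first block (15 at 28) → 170 left.
Fill J36 first block (40 at 26) → 130 left.
J32/first (22): +50 → 80 left.
J5/first (20): +15 → 65 left.
J36 second at 13: fill all 40 → 25 left.
25 remain; put them into J32 second at 12.
Total = 28×15 + 26×40 + 22×50 + 20×15 + 13×40 + 12×25 = 3680.

3680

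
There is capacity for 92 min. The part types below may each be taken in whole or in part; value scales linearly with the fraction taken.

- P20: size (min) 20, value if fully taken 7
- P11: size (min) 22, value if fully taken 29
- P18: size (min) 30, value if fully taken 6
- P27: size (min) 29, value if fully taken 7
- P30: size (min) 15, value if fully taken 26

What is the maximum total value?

Rank by value-to-size ratio: P30 26/15≈1.73, P11 29/22≈1.32, P20 7/20≈0.35, P27 7/29≈0.241, P18 6/30≈0.2.
Take all of P30 (15 min, value 26) — 77 min left.
All 22 min of P11 fit (value 29) — 55 remain.
P20: take in full, 20 min for value 7 — 35 left.
P27: take in full, 29 min for value 7 — 6 left.
6 min left: a 6/30 share of P18 gives 6×6/30 = 1.2.
Total value = 70.2.

70.2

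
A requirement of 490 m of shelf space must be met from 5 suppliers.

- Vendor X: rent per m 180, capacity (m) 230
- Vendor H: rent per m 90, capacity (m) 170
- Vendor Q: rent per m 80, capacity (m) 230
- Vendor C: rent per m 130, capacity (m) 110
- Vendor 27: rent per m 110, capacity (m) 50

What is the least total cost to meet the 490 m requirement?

Use suppliers in increasing cost order.
Vendor Q (80): use full 230 → 260 m to go.
Vendor H (90): use full 170 → 90 m to go.
Vendor 27 (110): use full 50 → 40 m to go.
Vendor C at 130: take 40 of its 110 → requirement met.
Vendor X: unused.
Cost = 230×80 + 170×90 + 50×110 + 40×130 = 44400.

44400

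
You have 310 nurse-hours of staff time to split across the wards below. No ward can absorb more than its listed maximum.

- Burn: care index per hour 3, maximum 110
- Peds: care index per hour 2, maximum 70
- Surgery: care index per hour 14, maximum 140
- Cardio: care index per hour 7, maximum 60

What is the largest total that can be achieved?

Rank by care index per hour: Surgery 14 > Cardio 7 > Burn 3 > Peds 2.
Give Surgery 140 to hit its cap of 140 ; 170 left.
Give Cardio 60 to hit its cap of 60 ; 110 left.
Give Burn 110 to hit its cap of 110 ; 0 left.
Total = 3×110 + 14×140 + 7×60 = 2710.

2710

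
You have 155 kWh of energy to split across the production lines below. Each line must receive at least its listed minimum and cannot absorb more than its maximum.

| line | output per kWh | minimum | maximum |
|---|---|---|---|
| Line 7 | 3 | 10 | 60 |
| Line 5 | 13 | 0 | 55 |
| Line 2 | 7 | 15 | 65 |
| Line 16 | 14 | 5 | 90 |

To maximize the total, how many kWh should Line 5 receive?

40

Meeting every minimum uses 10+0+15+5 = 30 kWh, leaving 125.
Rank by output per kWh: Line 16 14 > Line 5 13 > Line 2 7 > Line 7 3.
Give Line 16 85 more to hit its cap of 90 ; 40 left.
Line 5 has room for 55 more but only 40 remain, so it gets 40.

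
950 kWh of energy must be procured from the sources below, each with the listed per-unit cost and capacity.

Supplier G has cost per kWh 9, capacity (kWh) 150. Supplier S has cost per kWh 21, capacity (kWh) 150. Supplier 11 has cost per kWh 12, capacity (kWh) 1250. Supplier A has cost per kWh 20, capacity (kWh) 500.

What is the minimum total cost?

10950

Cheapest first:
Take 150 from Supplier G at 9 — need 800 more.
Supplier 11 at 12: take 800 of its 1250 — requirement met.
Supplier A, Supplier S: unused.
Cost = 150×9 + 800×12 = 10950.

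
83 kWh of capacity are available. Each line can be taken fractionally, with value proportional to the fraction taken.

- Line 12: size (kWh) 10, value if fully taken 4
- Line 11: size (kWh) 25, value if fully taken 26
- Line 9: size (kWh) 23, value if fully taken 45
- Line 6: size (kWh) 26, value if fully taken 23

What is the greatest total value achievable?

97.6

Sort by value density: Line 9 45/23≈1.96, Line 11 26/25≈1.04, Line 6 23/26≈0.885, Line 12 4/10≈0.4.
Line 9: take in full, 23 kWh for value 45 → 60 left.
Line 11: take in full, 25 kWh for value 26 → 35 left.
Take all of Line 6 (26 kWh, value 23) → 9 kWh left.
Only 9 kWh remain; take 9/10 of Line 12 for value 4×9/10 = 3.6.
Total value = 97.6.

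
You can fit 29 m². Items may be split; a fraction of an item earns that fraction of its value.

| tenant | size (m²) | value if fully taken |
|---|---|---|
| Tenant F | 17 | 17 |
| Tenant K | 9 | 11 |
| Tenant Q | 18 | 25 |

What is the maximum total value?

Rank by value-to-size ratio: Tenant Q 25/18≈1.39, Tenant K 11/9≈1.22, Tenant F 17/17≈1.
All 18 m² of Tenant Q fit (value 25) ; 11 remain.
Take all of Tenant K (9 m², value 11) ; 2 m² left.
Only 2 m² remain; take 2/17 of Tenant F for value 17×2/17 = 2.
Total value = 38.

38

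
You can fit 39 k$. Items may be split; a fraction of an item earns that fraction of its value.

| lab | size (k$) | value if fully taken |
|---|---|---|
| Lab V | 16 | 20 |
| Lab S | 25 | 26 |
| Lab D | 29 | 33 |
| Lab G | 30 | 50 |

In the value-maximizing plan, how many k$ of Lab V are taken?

9

Best value per unit of size first: Lab G 50/30≈1.67, Lab V 20/16≈1.25, Lab D 33/29≈1.14, Lab S 26/25≈1.04.
All 30 k$ of Lab G fit (value 50) → 9 remain.
Fill the last 9 k$ with part of Lab V: 9/16 of it earns 11.25.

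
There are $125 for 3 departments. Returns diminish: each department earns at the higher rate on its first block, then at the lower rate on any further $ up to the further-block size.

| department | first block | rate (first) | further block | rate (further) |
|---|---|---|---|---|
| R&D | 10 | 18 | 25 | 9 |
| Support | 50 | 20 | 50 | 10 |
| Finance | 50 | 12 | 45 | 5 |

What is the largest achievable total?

1930

Rank every tier by rate: Support/first 20 > R&D/first 18 > Finance/first 12 > Support/second 10 > R&D/second 9 > Finance/second 5.
Fill Support first block (50 at 20) — 75 left.
R&D first at 18: fill all 10 — 65 left.
Finance/first (12): +50 — 15 left.
15 remain; put them into Support second at 10.
Total = 20×50 + 18×10 + 12×50 + 10×15 = 1930.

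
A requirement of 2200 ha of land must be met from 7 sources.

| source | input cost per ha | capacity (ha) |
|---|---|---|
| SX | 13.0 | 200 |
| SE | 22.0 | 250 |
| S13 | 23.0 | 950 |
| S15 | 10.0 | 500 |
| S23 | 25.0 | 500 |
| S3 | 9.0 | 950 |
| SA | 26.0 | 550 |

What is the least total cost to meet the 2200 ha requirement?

Use sources in increasing cost order.
S3 at 9.0: take all 950 ha → 1250 still needed.
S15 (10.0): use full 500 → 750 ha to go.
SX (13.0): use full 200 → 550 ha to go.
SE (22.0): use full 250 → 300 ha to go.
Take 300 from S13 at 23.0 to finish.
S23, SA: unused.
Cost = 950×9.0 + 500×10.0 + 200×13.0 + 250×22.0 + 300×23.0 = 28550.

28550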